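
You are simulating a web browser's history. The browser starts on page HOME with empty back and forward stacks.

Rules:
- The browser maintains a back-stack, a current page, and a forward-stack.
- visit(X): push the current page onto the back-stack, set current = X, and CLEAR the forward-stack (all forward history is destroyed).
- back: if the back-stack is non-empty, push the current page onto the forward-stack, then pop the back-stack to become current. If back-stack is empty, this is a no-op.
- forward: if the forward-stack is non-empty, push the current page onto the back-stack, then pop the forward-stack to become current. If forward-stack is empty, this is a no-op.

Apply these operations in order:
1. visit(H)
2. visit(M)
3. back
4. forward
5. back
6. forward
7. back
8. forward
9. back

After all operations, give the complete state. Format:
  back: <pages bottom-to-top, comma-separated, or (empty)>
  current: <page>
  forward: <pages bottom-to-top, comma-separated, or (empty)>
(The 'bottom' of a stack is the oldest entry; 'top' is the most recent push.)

After 1 (visit(H)): cur=H back=1 fwd=0
After 2 (visit(M)): cur=M back=2 fwd=0
After 3 (back): cur=H back=1 fwd=1
After 4 (forward): cur=M back=2 fwd=0
After 5 (back): cur=H back=1 fwd=1
After 6 (forward): cur=M back=2 fwd=0
After 7 (back): cur=H back=1 fwd=1
After 8 (forward): cur=M back=2 fwd=0
After 9 (back): cur=H back=1 fwd=1

Answer: back: HOME
current: H
forward: M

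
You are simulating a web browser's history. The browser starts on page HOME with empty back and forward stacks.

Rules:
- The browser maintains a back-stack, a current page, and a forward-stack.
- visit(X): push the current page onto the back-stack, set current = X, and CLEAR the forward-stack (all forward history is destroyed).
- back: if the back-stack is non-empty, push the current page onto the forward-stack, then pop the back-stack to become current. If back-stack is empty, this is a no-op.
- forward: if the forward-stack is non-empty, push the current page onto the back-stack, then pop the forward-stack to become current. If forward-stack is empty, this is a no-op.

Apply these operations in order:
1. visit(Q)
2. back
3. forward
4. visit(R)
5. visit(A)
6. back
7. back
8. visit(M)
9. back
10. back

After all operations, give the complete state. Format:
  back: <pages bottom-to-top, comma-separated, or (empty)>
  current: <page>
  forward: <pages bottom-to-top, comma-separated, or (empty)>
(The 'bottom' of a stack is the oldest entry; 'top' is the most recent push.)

After 1 (visit(Q)): cur=Q back=1 fwd=0
After 2 (back): cur=HOME back=0 fwd=1
After 3 (forward): cur=Q back=1 fwd=0
After 4 (visit(R)): cur=R back=2 fwd=0
After 5 (visit(A)): cur=A back=3 fwd=0
After 6 (back): cur=R back=2 fwd=1
After 7 (back): cur=Q back=1 fwd=2
After 8 (visit(M)): cur=M back=2 fwd=0
After 9 (back): cur=Q back=1 fwd=1
After 10 (back): cur=HOME back=0 fwd=2

Answer: back: (empty)
current: HOME
forward: M,Q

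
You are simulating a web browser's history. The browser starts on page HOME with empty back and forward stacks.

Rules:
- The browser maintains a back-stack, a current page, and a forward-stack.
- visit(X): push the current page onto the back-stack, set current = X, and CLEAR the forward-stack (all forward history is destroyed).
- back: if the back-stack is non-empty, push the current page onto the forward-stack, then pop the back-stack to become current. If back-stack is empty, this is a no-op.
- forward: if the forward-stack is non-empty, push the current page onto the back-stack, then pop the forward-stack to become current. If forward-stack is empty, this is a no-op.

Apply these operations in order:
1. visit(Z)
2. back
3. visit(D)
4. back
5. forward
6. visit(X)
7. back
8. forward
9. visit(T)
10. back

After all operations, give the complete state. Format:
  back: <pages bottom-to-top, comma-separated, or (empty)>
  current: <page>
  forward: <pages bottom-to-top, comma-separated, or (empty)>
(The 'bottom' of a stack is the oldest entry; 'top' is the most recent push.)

Answer: back: HOME,D
current: X
forward: T

Derivation:
After 1 (visit(Z)): cur=Z back=1 fwd=0
After 2 (back): cur=HOME back=0 fwd=1
After 3 (visit(D)): cur=D back=1 fwd=0
After 4 (back): cur=HOME back=0 fwd=1
After 5 (forward): cur=D back=1 fwd=0
After 6 (visit(X)): cur=X back=2 fwd=0
After 7 (back): cur=D back=1 fwd=1
After 8 (forward): cur=X back=2 fwd=0
After 9 (visit(T)): cur=T back=3 fwd=0
After 10 (back): cur=X back=2 fwd=1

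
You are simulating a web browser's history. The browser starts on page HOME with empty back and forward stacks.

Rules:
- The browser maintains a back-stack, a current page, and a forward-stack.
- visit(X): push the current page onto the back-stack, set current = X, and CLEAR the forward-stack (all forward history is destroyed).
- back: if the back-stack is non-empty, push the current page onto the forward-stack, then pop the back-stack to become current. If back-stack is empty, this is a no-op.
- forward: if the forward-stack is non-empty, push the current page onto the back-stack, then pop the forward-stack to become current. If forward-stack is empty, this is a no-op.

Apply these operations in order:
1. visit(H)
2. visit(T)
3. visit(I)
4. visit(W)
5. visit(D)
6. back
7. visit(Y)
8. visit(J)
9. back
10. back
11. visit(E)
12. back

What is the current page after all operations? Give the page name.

Answer: W

Derivation:
After 1 (visit(H)): cur=H back=1 fwd=0
After 2 (visit(T)): cur=T back=2 fwd=0
After 3 (visit(I)): cur=I back=3 fwd=0
After 4 (visit(W)): cur=W back=4 fwd=0
After 5 (visit(D)): cur=D back=5 fwd=0
After 6 (back): cur=W back=4 fwd=1
After 7 (visit(Y)): cur=Y back=5 fwd=0
After 8 (visit(J)): cur=J back=6 fwd=0
After 9 (back): cur=Y back=5 fwd=1
After 10 (back): cur=W back=4 fwd=2
After 11 (visit(E)): cur=E back=5 fwd=0
After 12 (back): cur=W back=4 fwd=1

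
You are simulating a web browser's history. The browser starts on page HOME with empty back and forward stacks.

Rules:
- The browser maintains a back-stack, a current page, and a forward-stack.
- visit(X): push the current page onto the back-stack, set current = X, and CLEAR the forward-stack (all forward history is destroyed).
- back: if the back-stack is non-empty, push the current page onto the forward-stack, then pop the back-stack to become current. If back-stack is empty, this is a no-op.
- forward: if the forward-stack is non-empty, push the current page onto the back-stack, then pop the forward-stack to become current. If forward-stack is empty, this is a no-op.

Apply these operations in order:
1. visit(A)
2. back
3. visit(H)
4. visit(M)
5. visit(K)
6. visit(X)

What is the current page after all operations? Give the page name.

After 1 (visit(A)): cur=A back=1 fwd=0
After 2 (back): cur=HOME back=0 fwd=1
After 3 (visit(H)): cur=H back=1 fwd=0
After 4 (visit(M)): cur=M back=2 fwd=0
After 5 (visit(K)): cur=K back=3 fwd=0
After 6 (visit(X)): cur=X back=4 fwd=0

Answer: X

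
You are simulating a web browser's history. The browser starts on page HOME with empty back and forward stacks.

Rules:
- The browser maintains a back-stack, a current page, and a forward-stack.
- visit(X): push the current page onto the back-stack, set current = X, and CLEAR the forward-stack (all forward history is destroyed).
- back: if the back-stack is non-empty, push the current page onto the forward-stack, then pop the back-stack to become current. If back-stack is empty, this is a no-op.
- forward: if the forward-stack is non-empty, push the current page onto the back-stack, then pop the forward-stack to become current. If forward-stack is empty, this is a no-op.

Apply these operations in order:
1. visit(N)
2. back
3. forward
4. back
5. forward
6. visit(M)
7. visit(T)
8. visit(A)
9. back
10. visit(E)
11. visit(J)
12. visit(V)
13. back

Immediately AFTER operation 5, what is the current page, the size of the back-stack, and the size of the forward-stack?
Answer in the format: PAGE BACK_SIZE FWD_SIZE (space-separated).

After 1 (visit(N)): cur=N back=1 fwd=0
After 2 (back): cur=HOME back=0 fwd=1
After 3 (forward): cur=N back=1 fwd=0
After 4 (back): cur=HOME back=0 fwd=1
After 5 (forward): cur=N back=1 fwd=0

N 1 0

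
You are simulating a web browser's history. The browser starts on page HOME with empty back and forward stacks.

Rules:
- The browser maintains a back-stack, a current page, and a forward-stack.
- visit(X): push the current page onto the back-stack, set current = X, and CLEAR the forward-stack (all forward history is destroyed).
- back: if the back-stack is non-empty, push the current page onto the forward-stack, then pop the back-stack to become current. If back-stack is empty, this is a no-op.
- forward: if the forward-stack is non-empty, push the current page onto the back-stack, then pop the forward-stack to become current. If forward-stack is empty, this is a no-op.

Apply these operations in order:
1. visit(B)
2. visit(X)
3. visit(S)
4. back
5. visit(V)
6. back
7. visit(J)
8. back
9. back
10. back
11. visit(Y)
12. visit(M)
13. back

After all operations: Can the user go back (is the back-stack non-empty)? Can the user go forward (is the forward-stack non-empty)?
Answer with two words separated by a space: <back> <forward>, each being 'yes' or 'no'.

After 1 (visit(B)): cur=B back=1 fwd=0
After 2 (visit(X)): cur=X back=2 fwd=0
After 3 (visit(S)): cur=S back=3 fwd=0
After 4 (back): cur=X back=2 fwd=1
After 5 (visit(V)): cur=V back=3 fwd=0
After 6 (back): cur=X back=2 fwd=1
After 7 (visit(J)): cur=J back=3 fwd=0
After 8 (back): cur=X back=2 fwd=1
After 9 (back): cur=B back=1 fwd=2
After 10 (back): cur=HOME back=0 fwd=3
After 11 (visit(Y)): cur=Y back=1 fwd=0
After 12 (visit(M)): cur=M back=2 fwd=0
After 13 (back): cur=Y back=1 fwd=1

Answer: yes yes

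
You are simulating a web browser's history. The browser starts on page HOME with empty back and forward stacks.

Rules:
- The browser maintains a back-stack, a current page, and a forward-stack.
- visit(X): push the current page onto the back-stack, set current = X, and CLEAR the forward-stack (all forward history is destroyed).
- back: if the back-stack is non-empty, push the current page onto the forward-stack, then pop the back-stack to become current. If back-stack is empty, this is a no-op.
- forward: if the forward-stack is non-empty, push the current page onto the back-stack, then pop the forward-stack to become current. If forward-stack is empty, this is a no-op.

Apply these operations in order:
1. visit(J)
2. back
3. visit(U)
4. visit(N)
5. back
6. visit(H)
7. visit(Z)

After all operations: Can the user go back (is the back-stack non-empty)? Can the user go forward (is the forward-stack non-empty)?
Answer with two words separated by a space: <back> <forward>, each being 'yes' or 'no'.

Answer: yes no

Derivation:
After 1 (visit(J)): cur=J back=1 fwd=0
After 2 (back): cur=HOME back=0 fwd=1
After 3 (visit(U)): cur=U back=1 fwd=0
After 4 (visit(N)): cur=N back=2 fwd=0
After 5 (back): cur=U back=1 fwd=1
After 6 (visit(H)): cur=H back=2 fwd=0
After 7 (visit(Z)): cur=Z back=3 fwd=0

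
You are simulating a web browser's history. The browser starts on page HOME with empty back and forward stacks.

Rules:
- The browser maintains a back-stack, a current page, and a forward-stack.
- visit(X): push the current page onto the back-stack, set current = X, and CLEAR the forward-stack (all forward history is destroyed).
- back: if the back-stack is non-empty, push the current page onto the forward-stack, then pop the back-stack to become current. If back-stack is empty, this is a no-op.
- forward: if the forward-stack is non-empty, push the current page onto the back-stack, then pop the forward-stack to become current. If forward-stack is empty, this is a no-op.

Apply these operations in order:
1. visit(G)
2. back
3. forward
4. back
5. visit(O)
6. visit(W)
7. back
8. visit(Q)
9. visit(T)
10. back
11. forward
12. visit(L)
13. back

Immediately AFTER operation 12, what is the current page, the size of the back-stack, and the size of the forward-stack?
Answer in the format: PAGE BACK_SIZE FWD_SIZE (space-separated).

After 1 (visit(G)): cur=G back=1 fwd=0
After 2 (back): cur=HOME back=0 fwd=1
After 3 (forward): cur=G back=1 fwd=0
After 4 (back): cur=HOME back=0 fwd=1
After 5 (visit(O)): cur=O back=1 fwd=0
After 6 (visit(W)): cur=W back=2 fwd=0
After 7 (back): cur=O back=1 fwd=1
After 8 (visit(Q)): cur=Q back=2 fwd=0
After 9 (visit(T)): cur=T back=3 fwd=0
After 10 (back): cur=Q back=2 fwd=1
After 11 (forward): cur=T back=3 fwd=0
After 12 (visit(L)): cur=L back=4 fwd=0

L 4 0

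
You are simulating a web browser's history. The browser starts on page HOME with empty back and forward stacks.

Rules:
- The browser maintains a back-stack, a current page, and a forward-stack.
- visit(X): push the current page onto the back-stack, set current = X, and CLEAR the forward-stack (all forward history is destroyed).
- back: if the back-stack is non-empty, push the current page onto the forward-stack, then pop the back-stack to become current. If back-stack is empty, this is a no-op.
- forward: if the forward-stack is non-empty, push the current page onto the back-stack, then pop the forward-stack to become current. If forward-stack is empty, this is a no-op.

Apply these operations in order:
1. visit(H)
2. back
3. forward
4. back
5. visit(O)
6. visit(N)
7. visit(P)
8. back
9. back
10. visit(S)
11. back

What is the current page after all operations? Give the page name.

After 1 (visit(H)): cur=H back=1 fwd=0
After 2 (back): cur=HOME back=0 fwd=1
After 3 (forward): cur=H back=1 fwd=0
After 4 (back): cur=HOME back=0 fwd=1
After 5 (visit(O)): cur=O back=1 fwd=0
After 6 (visit(N)): cur=N back=2 fwd=0
After 7 (visit(P)): cur=P back=3 fwd=0
After 8 (back): cur=N back=2 fwd=1
After 9 (back): cur=O back=1 fwd=2
After 10 (visit(S)): cur=S back=2 fwd=0
After 11 (back): cur=O back=1 fwd=1

Answer: O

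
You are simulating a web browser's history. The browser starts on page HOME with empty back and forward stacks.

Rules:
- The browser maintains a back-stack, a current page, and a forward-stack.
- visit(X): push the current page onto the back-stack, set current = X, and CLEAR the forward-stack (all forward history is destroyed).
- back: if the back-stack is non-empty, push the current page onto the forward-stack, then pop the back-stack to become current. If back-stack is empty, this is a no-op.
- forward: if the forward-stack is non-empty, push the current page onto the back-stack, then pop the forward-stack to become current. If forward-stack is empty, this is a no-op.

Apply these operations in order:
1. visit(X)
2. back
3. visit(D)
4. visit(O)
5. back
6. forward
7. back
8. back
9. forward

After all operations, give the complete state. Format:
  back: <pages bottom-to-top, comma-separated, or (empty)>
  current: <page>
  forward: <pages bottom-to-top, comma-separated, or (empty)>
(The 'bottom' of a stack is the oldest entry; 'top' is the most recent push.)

After 1 (visit(X)): cur=X back=1 fwd=0
After 2 (back): cur=HOME back=0 fwd=1
After 3 (visit(D)): cur=D back=1 fwd=0
After 4 (visit(O)): cur=O back=2 fwd=0
After 5 (back): cur=D back=1 fwd=1
After 6 (forward): cur=O back=2 fwd=0
After 7 (back): cur=D back=1 fwd=1
After 8 (back): cur=HOME back=0 fwd=2
After 9 (forward): cur=D back=1 fwd=1

Answer: back: HOME
current: D
forward: O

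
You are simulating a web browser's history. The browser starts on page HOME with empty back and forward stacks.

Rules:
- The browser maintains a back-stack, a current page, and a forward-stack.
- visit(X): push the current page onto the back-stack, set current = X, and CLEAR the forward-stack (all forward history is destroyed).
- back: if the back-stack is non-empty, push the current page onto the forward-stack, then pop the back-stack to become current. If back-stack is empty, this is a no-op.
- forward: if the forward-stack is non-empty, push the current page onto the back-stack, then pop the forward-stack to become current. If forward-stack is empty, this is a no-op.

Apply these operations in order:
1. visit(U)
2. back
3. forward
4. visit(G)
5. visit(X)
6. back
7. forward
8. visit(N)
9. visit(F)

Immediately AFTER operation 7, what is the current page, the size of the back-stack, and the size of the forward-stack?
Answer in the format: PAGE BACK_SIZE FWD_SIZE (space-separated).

After 1 (visit(U)): cur=U back=1 fwd=0
After 2 (back): cur=HOME back=0 fwd=1
After 3 (forward): cur=U back=1 fwd=0
After 4 (visit(G)): cur=G back=2 fwd=0
After 5 (visit(X)): cur=X back=3 fwd=0
After 6 (back): cur=G back=2 fwd=1
After 7 (forward): cur=X back=3 fwd=0

X 3 0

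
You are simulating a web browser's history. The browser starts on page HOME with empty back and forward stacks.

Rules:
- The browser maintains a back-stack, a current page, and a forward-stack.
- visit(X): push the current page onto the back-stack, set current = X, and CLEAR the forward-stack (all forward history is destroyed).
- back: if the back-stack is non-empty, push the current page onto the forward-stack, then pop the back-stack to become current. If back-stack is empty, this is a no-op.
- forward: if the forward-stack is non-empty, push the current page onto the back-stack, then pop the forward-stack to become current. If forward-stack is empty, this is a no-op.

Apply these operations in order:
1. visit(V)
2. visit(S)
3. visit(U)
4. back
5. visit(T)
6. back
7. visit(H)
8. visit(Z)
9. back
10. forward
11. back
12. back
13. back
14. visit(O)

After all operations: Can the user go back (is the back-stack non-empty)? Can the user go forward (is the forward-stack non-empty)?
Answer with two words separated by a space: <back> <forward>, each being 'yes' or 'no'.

After 1 (visit(V)): cur=V back=1 fwd=0
After 2 (visit(S)): cur=S back=2 fwd=0
After 3 (visit(U)): cur=U back=3 fwd=0
After 4 (back): cur=S back=2 fwd=1
After 5 (visit(T)): cur=T back=3 fwd=0
After 6 (back): cur=S back=2 fwd=1
After 7 (visit(H)): cur=H back=3 fwd=0
After 8 (visit(Z)): cur=Z back=4 fwd=0
After 9 (back): cur=H back=3 fwd=1
After 10 (forward): cur=Z back=4 fwd=0
After 11 (back): cur=H back=3 fwd=1
After 12 (back): cur=S back=2 fwd=2
After 13 (back): cur=V back=1 fwd=3
After 14 (visit(O)): cur=O back=2 fwd=0

Answer: yes no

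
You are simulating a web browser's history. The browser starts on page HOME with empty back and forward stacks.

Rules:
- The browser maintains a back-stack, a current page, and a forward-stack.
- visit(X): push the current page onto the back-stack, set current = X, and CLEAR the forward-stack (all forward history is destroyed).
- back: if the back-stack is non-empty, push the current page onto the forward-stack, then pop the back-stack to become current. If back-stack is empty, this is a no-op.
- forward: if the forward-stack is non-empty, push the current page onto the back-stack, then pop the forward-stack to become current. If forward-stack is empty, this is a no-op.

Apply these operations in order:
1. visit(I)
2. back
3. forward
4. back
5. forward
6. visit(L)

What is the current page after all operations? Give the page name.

Answer: L

Derivation:
After 1 (visit(I)): cur=I back=1 fwd=0
After 2 (back): cur=HOME back=0 fwd=1
After 3 (forward): cur=I back=1 fwd=0
After 4 (back): cur=HOME back=0 fwd=1
After 5 (forward): cur=I back=1 fwd=0
After 6 (visit(L)): cur=L back=2 fwd=0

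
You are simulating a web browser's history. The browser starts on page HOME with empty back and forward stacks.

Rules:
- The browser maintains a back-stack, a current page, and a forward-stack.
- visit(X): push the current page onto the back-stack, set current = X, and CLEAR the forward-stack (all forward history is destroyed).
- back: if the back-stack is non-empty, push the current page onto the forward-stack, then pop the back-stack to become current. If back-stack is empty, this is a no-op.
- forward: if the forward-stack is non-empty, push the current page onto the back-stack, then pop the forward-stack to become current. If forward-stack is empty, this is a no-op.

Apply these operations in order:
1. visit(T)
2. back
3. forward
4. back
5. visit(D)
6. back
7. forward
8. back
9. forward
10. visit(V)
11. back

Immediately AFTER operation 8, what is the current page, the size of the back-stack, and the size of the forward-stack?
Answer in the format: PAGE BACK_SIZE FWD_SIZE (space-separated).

After 1 (visit(T)): cur=T back=1 fwd=0
After 2 (back): cur=HOME back=0 fwd=1
After 3 (forward): cur=T back=1 fwd=0
After 4 (back): cur=HOME back=0 fwd=1
After 5 (visit(D)): cur=D back=1 fwd=0
After 6 (back): cur=HOME back=0 fwd=1
After 7 (forward): cur=D back=1 fwd=0
After 8 (back): cur=HOME back=0 fwd=1

HOME 0 1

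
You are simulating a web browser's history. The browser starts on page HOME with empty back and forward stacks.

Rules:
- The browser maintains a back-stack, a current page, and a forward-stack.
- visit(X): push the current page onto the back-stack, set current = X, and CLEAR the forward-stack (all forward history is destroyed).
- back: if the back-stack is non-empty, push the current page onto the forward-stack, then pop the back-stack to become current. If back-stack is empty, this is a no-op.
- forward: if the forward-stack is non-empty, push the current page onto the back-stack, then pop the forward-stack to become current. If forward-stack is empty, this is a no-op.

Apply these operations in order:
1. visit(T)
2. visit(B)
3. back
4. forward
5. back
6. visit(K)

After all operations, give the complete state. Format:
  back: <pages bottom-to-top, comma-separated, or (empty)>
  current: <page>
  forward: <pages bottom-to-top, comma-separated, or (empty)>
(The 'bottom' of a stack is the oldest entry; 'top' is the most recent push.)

Answer: back: HOME,T
current: K
forward: (empty)

Derivation:
After 1 (visit(T)): cur=T back=1 fwd=0
After 2 (visit(B)): cur=B back=2 fwd=0
After 3 (back): cur=T back=1 fwd=1
After 4 (forward): cur=B back=2 fwd=0
After 5 (back): cur=T back=1 fwd=1
After 6 (visit(K)): cur=K back=2 fwd=0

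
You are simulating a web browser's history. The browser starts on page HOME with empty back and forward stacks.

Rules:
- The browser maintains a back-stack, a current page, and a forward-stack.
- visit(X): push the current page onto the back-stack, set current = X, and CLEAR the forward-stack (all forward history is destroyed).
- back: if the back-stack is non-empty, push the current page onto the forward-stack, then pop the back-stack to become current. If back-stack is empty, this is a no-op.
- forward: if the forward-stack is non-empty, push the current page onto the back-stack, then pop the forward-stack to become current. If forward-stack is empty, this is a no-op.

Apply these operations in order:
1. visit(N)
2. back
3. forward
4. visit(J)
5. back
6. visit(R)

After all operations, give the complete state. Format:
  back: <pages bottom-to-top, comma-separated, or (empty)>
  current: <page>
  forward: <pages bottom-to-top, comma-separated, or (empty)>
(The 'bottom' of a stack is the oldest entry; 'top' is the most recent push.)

Answer: back: HOME,N
current: R
forward: (empty)

Derivation:
After 1 (visit(N)): cur=N back=1 fwd=0
After 2 (back): cur=HOME back=0 fwd=1
After 3 (forward): cur=N back=1 fwd=0
After 4 (visit(J)): cur=J back=2 fwd=0
After 5 (back): cur=N back=1 fwd=1
After 6 (visit(R)): cur=R back=2 fwd=0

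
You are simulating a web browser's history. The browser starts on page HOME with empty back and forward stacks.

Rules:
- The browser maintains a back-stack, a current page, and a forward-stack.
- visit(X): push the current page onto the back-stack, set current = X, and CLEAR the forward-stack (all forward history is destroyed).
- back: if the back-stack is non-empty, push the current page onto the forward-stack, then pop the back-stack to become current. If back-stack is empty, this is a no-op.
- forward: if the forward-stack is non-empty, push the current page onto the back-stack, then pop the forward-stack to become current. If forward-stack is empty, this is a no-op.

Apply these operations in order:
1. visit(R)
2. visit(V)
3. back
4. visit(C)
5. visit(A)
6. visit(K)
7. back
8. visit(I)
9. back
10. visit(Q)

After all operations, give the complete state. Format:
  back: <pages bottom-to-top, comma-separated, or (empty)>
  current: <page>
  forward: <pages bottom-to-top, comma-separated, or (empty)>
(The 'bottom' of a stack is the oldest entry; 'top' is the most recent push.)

After 1 (visit(R)): cur=R back=1 fwd=0
After 2 (visit(V)): cur=V back=2 fwd=0
After 3 (back): cur=R back=1 fwd=1
After 4 (visit(C)): cur=C back=2 fwd=0
After 5 (visit(A)): cur=A back=3 fwd=0
After 6 (visit(K)): cur=K back=4 fwd=0
After 7 (back): cur=A back=3 fwd=1
After 8 (visit(I)): cur=I back=4 fwd=0
After 9 (back): cur=A back=3 fwd=1
After 10 (visit(Q)): cur=Q back=4 fwd=0

Answer: back: HOME,R,C,A
current: Q
forward: (empty)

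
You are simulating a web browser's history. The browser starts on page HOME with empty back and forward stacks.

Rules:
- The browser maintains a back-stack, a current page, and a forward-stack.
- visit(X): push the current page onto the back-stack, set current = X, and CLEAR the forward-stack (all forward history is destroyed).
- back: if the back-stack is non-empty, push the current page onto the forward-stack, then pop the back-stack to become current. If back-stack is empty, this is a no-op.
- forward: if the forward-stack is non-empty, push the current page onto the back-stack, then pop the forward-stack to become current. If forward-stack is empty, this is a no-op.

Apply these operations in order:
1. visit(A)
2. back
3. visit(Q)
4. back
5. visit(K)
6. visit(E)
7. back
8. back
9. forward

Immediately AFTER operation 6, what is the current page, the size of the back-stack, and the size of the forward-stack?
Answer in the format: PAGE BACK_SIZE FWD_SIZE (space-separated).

After 1 (visit(A)): cur=A back=1 fwd=0
After 2 (back): cur=HOME back=0 fwd=1
After 3 (visit(Q)): cur=Q back=1 fwd=0
After 4 (back): cur=HOME back=0 fwd=1
After 5 (visit(K)): cur=K back=1 fwd=0
After 6 (visit(E)): cur=E back=2 fwd=0

E 2 0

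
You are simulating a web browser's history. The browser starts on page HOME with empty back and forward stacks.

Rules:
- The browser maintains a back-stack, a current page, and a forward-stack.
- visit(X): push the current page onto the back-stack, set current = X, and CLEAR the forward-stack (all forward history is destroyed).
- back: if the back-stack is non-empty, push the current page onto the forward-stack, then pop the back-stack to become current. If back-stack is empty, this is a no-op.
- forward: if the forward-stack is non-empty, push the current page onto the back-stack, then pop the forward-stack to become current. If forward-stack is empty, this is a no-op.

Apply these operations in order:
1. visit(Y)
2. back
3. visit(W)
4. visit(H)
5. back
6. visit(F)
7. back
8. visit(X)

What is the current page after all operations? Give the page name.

Answer: X

Derivation:
After 1 (visit(Y)): cur=Y back=1 fwd=0
After 2 (back): cur=HOME back=0 fwd=1
After 3 (visit(W)): cur=W back=1 fwd=0
After 4 (visit(H)): cur=H back=2 fwd=0
After 5 (back): cur=W back=1 fwd=1
After 6 (visit(F)): cur=F back=2 fwd=0
After 7 (back): cur=W back=1 fwd=1
After 8 (visit(X)): cur=X back=2 fwd=0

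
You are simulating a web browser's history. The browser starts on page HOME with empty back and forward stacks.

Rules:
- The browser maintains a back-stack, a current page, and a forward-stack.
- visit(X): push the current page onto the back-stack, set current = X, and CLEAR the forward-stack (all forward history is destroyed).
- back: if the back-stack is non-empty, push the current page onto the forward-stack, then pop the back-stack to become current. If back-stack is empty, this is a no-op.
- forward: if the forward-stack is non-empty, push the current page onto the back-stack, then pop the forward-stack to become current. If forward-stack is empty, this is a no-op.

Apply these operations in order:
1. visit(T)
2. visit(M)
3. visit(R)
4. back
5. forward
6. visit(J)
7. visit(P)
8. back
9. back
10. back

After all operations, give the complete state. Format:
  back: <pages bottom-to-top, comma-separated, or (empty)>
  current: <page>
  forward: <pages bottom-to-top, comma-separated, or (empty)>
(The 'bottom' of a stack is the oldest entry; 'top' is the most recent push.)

After 1 (visit(T)): cur=T back=1 fwd=0
After 2 (visit(M)): cur=M back=2 fwd=0
After 3 (visit(R)): cur=R back=3 fwd=0
After 4 (back): cur=M back=2 fwd=1
After 5 (forward): cur=R back=3 fwd=0
After 6 (visit(J)): cur=J back=4 fwd=0
After 7 (visit(P)): cur=P back=5 fwd=0
After 8 (back): cur=J back=4 fwd=1
After 9 (back): cur=R back=3 fwd=2
After 10 (back): cur=M back=2 fwd=3

Answer: back: HOME,T
current: M
forward: P,J,R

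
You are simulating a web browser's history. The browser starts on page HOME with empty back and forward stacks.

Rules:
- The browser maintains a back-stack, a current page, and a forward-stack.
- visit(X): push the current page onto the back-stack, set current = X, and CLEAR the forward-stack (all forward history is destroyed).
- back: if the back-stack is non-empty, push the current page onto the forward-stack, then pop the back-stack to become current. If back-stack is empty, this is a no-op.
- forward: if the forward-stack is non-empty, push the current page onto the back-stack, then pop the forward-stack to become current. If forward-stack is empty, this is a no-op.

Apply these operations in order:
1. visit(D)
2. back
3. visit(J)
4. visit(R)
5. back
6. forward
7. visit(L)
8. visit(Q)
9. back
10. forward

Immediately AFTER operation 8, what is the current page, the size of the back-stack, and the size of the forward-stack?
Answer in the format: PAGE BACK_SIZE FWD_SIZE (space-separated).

After 1 (visit(D)): cur=D back=1 fwd=0
After 2 (back): cur=HOME back=0 fwd=1
After 3 (visit(J)): cur=J back=1 fwd=0
After 4 (visit(R)): cur=R back=2 fwd=0
After 5 (back): cur=J back=1 fwd=1
After 6 (forward): cur=R back=2 fwd=0
After 7 (visit(L)): cur=L back=3 fwd=0
After 8 (visit(Q)): cur=Q back=4 fwd=0

Q 4 0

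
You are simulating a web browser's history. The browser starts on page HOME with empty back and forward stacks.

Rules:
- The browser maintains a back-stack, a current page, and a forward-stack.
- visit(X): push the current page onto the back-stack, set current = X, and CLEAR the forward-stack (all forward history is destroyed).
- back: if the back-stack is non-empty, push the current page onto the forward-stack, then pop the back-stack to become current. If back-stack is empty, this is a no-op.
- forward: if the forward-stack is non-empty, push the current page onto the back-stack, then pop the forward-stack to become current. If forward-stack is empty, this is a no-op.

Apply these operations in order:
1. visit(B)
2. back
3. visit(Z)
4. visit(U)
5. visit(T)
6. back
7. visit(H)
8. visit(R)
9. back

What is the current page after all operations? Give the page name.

Answer: H

Derivation:
After 1 (visit(B)): cur=B back=1 fwd=0
After 2 (back): cur=HOME back=0 fwd=1
After 3 (visit(Z)): cur=Z back=1 fwd=0
After 4 (visit(U)): cur=U back=2 fwd=0
After 5 (visit(T)): cur=T back=3 fwd=0
After 6 (back): cur=U back=2 fwd=1
After 7 (visit(H)): cur=H back=3 fwd=0
After 8 (visit(R)): cur=R back=4 fwd=0
After 9 (back): cur=H back=3 fwd=1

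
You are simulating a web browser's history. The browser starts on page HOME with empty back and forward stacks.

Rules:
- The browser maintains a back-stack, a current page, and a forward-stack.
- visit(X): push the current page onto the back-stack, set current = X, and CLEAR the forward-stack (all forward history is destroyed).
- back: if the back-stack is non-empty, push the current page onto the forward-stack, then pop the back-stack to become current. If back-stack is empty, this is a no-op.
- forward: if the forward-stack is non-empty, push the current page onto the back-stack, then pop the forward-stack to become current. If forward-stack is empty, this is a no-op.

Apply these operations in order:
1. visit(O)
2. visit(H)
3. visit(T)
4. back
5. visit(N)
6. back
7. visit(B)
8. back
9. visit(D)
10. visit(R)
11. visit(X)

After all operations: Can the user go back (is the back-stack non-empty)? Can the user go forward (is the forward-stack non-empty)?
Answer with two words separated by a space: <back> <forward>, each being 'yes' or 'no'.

Answer: yes no

Derivation:
After 1 (visit(O)): cur=O back=1 fwd=0
After 2 (visit(H)): cur=H back=2 fwd=0
After 3 (visit(T)): cur=T back=3 fwd=0
After 4 (back): cur=H back=2 fwd=1
After 5 (visit(N)): cur=N back=3 fwd=0
After 6 (back): cur=H back=2 fwd=1
After 7 (visit(B)): cur=B back=3 fwd=0
After 8 (back): cur=H back=2 fwd=1
After 9 (visit(D)): cur=D back=3 fwd=0
After 10 (visit(R)): cur=R back=4 fwd=0
After 11 (visit(X)): cur=X back=5 fwd=0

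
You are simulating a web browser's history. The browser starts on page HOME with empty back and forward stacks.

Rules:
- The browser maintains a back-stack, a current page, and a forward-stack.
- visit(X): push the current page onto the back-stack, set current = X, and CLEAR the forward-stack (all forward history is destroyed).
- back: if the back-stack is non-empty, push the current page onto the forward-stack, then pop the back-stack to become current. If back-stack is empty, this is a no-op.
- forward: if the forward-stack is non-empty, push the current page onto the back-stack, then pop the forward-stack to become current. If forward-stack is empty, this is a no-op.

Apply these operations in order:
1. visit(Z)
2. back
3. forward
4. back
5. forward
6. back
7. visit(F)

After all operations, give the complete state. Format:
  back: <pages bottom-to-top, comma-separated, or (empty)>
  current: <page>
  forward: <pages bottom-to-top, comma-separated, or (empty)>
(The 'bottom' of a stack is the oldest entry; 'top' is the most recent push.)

After 1 (visit(Z)): cur=Z back=1 fwd=0
After 2 (back): cur=HOME back=0 fwd=1
After 3 (forward): cur=Z back=1 fwd=0
After 4 (back): cur=HOME back=0 fwd=1
After 5 (forward): cur=Z back=1 fwd=0
After 6 (back): cur=HOME back=0 fwd=1
After 7 (visit(F)): cur=F back=1 fwd=0

Answer: back: HOME
current: F
forward: (empty)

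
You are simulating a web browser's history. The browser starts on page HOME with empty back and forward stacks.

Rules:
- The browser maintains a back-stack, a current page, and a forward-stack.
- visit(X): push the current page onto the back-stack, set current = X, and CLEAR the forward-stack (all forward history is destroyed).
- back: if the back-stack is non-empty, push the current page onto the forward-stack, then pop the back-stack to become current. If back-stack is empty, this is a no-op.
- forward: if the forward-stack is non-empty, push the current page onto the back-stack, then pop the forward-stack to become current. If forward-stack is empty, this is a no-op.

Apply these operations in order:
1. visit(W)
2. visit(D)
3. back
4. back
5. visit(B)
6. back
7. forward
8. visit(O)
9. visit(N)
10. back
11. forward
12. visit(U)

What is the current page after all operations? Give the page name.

Answer: U

Derivation:
After 1 (visit(W)): cur=W back=1 fwd=0
After 2 (visit(D)): cur=D back=2 fwd=0
After 3 (back): cur=W back=1 fwd=1
After 4 (back): cur=HOME back=0 fwd=2
After 5 (visit(B)): cur=B back=1 fwd=0
After 6 (back): cur=HOME back=0 fwd=1
After 7 (forward): cur=B back=1 fwd=0
After 8 (visit(O)): cur=O back=2 fwd=0
After 9 (visit(N)): cur=N back=3 fwd=0
After 10 (back): cur=O back=2 fwd=1
After 11 (forward): cur=N back=3 fwd=0
After 12 (visit(U)): cur=U back=4 fwd=0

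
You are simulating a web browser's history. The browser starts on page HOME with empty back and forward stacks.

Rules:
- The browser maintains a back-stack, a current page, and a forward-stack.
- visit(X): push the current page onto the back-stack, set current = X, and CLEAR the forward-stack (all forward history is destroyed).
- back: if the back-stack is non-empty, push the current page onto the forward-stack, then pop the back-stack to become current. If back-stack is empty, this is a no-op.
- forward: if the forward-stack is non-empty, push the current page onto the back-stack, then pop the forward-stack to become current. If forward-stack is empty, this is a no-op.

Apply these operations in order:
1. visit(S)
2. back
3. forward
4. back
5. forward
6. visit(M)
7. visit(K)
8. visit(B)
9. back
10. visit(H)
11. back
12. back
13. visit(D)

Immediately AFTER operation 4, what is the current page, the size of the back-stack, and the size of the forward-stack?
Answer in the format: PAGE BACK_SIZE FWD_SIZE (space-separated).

After 1 (visit(S)): cur=S back=1 fwd=0
After 2 (back): cur=HOME back=0 fwd=1
After 3 (forward): cur=S back=1 fwd=0
After 4 (back): cur=HOME back=0 fwd=1

HOME 0 1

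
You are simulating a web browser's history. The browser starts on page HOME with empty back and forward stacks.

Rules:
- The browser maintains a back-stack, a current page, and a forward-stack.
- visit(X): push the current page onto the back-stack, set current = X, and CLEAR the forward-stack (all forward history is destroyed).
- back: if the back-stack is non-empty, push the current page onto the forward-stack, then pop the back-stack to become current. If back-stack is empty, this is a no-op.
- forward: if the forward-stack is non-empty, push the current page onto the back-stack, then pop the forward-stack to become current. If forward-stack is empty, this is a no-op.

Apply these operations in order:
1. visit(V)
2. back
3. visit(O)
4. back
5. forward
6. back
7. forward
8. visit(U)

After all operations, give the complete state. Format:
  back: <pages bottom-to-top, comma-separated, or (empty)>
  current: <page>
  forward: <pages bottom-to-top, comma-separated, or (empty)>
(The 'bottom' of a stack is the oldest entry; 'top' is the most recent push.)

Answer: back: HOME,O
current: U
forward: (empty)

Derivation:
After 1 (visit(V)): cur=V back=1 fwd=0
After 2 (back): cur=HOME back=0 fwd=1
After 3 (visit(O)): cur=O back=1 fwd=0
After 4 (back): cur=HOME back=0 fwd=1
After 5 (forward): cur=O back=1 fwd=0
After 6 (back): cur=HOME back=0 fwd=1
After 7 (forward): cur=O back=1 fwd=0
After 8 (visit(U)): cur=U back=2 fwd=0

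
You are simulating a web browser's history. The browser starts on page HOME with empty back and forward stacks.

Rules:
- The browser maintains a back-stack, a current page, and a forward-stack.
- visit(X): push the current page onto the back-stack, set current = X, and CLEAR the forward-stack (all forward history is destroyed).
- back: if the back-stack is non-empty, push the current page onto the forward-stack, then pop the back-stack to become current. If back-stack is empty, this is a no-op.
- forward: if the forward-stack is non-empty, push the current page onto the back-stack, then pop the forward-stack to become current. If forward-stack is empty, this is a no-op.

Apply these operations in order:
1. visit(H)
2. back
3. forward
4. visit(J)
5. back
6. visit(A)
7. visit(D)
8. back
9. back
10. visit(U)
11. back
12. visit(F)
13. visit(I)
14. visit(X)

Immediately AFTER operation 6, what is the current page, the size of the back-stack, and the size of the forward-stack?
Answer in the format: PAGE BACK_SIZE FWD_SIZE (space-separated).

After 1 (visit(H)): cur=H back=1 fwd=0
After 2 (back): cur=HOME back=0 fwd=1
After 3 (forward): cur=H back=1 fwd=0
After 4 (visit(J)): cur=J back=2 fwd=0
After 5 (back): cur=H back=1 fwd=1
After 6 (visit(A)): cur=A back=2 fwd=0

A 2 0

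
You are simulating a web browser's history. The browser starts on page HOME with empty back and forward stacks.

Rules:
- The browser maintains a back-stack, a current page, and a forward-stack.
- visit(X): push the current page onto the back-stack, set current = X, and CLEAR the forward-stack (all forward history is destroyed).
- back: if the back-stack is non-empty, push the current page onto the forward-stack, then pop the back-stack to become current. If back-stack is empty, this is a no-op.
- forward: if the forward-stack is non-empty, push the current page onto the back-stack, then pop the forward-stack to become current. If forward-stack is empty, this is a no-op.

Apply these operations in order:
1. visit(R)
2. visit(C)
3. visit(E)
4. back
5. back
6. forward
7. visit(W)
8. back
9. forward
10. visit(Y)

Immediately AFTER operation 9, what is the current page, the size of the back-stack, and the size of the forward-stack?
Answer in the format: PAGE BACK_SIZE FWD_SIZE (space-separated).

After 1 (visit(R)): cur=R back=1 fwd=0
After 2 (visit(C)): cur=C back=2 fwd=0
After 3 (visit(E)): cur=E back=3 fwd=0
After 4 (back): cur=C back=2 fwd=1
After 5 (back): cur=R back=1 fwd=2
After 6 (forward): cur=C back=2 fwd=1
After 7 (visit(W)): cur=W back=3 fwd=0
After 8 (back): cur=C back=2 fwd=1
After 9 (forward): cur=W back=3 fwd=0

W 3 0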